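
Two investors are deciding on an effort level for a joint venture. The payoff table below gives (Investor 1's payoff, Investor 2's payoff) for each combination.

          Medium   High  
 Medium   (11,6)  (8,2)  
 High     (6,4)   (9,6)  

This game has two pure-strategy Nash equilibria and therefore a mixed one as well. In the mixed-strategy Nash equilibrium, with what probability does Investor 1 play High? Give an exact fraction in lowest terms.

Investor 1's mix p on Medium must make Investor 2 indifferent between Medium and High.
Investor 2's payoff from Medium: 6p + 4(1−p). From High: 2p + 6(1−p).
Set equal: 4p = 2(1−p) → p = 2/6 = 1/3.
Probability on High is 1 − 1/3 = 2/3.

2/3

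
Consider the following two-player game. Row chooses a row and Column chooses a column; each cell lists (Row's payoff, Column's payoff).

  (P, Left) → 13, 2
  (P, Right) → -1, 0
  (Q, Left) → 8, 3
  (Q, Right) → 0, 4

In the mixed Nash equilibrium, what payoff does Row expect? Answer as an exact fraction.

4/3

Column mixes with probability q on Left, chosen so Row is indifferent: 13q + (-1)(1−q) = 8q + 0(1−q) gives q = 1/6.
Row's expected payoff (from either row, since indifferent) is 13·1/6 + (-1)·5/6 = 4/3.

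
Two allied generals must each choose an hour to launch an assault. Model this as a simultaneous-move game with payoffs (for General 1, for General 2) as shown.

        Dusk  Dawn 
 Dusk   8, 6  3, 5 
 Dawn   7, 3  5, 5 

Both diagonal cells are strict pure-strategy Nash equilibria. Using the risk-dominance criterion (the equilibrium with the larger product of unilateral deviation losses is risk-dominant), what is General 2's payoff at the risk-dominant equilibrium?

5

At both Dusk: General 1 loses 8 − 7 = 1 by deviating; General 2 loses 6 − 5 = 1. Product = 1·1 = 1.
At both Dawn: General 1 loses 5 − 3 = 2 by deviating; General 2 loses 5 − 3 = 2. Product = 2·2 = 4.
4 > 1, so both Dawn is risk-dominant. General 2's payoff there is 5.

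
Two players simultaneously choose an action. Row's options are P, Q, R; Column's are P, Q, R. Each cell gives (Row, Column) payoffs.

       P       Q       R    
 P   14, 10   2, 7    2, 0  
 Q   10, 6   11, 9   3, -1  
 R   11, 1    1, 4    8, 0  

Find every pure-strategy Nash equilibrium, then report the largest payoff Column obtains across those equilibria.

Both P is a pure NE (Row: 14 ≥ 11; Column: 10 ≥ 7). Column gets 10.
Both Q is a pure NE (Row: 11 ≥ 2; Column: 9 ≥ 6). Column gets 9.
Every other cell has a profitable deviation for at least one player. Highest of {10, 9} is 10.

10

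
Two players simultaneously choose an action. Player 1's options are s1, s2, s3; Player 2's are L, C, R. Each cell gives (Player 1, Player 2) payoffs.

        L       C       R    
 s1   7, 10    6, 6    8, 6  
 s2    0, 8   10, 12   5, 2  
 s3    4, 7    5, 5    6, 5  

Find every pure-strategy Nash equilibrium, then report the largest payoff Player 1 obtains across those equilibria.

10

(s1, L) is a pure NE (Player 1: 7 ≥ 4; Player 2: 10 ≥ 6). Player 1 gets 7.
(s2, C) is a pure NE (Player 1: 10 ≥ 6; Player 2: 12 ≥ 8). Player 1 gets 10.
Every other cell has a profitable deviation for at least one player. Highest of {7, 10} is 10.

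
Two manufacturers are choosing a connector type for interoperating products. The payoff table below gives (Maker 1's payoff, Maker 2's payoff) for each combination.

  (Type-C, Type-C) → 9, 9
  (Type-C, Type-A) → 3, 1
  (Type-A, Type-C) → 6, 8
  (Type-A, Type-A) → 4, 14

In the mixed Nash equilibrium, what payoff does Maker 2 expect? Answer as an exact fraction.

59/7

Maker 1 mixes with probability p on Type-C, chosen so Maker 2 is indifferent: 9p + 8(1−p) = 1p + 14(1−p) gives p = 3/7.
Maker 2's expected payoff is 9·3/7 + 8·4/7 = 59/7.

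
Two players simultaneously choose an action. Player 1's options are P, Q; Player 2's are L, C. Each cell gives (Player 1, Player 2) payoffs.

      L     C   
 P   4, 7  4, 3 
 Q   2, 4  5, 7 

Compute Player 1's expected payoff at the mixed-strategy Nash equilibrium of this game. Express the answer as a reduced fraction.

Player 2 mixes with probability q on L, chosen so Player 1 is indifferent: 4q + 4(1−q) = 2q + 5(1−q) gives q = 1/3.
Player 1's expected payoff (from either row, since indifferent) is 4·1/3 + 4·2/3 = 4.

4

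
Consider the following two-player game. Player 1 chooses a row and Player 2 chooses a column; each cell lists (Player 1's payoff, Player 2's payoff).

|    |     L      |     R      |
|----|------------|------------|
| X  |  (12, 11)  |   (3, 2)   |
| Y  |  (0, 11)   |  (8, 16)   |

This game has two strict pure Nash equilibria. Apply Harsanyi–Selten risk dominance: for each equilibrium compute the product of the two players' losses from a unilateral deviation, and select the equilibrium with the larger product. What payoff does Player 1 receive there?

At (X, L): Player 1 loses 12 − 0 = 12 by deviating; Player 2 loses 11 − 2 = 9. Product = 12·9 = 108.
At (Y, R): Player 1 loses 8 − 3 = 5 by deviating; Player 2 loses 16 − 11 = 5. Product = 5·5 = 25.
108 > 25, so (X, L) is risk-dominant. Player 1's payoff there is 12.

12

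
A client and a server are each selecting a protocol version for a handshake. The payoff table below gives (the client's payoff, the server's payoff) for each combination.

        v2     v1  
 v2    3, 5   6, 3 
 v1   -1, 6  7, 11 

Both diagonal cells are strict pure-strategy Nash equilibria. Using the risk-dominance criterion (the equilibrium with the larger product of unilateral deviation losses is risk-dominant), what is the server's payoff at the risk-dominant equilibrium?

At both v2: the client loses 3 − (-1) = 4 by deviating; the server loses 5 − 3 = 2. Product = 4·2 = 8.
At both v1: the client loses 7 − 6 = 1 by deviating; the server loses 11 − 6 = 5. Product = 1·5 = 5.
8 > 5, so both v2 is risk-dominant. The server's payoff there is 5.

5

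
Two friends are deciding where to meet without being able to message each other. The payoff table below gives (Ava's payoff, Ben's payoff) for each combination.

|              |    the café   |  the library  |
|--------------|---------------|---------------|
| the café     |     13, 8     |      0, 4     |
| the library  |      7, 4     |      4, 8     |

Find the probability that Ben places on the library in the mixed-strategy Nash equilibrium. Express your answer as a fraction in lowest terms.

Ben's mix q on the café must make Ava indifferent between the café and the library.
Ava's payoff from the café: 13q + 0(1−q). From the library: 7q + 4(1−q).
Set equal: 6q = 4(1−q) → q = 4/10 = 2/5.
Probability on the library is 1 − 2/5 = 3/5.

3/5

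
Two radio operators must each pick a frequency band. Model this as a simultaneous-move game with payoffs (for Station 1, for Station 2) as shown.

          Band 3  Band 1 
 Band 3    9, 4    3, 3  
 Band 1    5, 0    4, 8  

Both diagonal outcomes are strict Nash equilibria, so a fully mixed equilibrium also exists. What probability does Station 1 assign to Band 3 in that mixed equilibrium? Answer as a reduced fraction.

Station 1's mix p on Band 3 must make Station 2 indifferent between Band 3 and Band 1.
Station 2's payoff from Band 3: 4p + 0(1−p). From Band 1: 3p + 8(1−p).
Set equal: 1p = 8(1−p) → p = 8/9.

8/9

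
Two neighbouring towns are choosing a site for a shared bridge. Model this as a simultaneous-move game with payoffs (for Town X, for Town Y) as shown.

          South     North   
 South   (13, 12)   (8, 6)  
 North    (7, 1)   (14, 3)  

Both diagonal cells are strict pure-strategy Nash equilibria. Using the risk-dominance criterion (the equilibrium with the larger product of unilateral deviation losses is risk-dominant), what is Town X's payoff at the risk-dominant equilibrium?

At both South: Town X loses 13 − 7 = 6 by deviating; Town Y loses 12 − 6 = 6. Product = 6·6 = 36.
At both North: Town X loses 14 − 8 = 6 by deviating; Town Y loses 3 − 1 = 2. Product = 6·2 = 12.
36 > 12, so both South is risk-dominant. Town X's payoff there is 13.

13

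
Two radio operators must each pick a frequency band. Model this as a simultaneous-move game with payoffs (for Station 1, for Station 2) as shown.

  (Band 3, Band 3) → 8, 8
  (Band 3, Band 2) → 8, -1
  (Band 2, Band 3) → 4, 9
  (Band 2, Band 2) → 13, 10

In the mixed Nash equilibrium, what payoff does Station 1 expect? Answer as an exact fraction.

Station 2 mixes with probability q on Band 3, chosen so Station 1 is indifferent: 8q + 8(1−q) = 4q + 13(1−q) gives q = 5/9.
Station 1's expected payoff (from either row, since indifferent) is 8·5/9 + 8·4/9 = 8.

8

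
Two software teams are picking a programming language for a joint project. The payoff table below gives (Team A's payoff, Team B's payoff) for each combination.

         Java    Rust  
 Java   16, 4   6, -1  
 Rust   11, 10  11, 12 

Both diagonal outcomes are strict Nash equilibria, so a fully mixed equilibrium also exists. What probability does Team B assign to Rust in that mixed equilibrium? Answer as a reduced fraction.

Team B's mix q on Java must make Team A indifferent between Java and Rust.
Team A's payoff from Java: 16q + 6(1−q). From Rust: 11q + 11(1−q).
Set equal: 5q = 5(1−q) → q = 5/10 = 1/2.
Probability on Rust is 1 − 1/2 = 1/2.

1/2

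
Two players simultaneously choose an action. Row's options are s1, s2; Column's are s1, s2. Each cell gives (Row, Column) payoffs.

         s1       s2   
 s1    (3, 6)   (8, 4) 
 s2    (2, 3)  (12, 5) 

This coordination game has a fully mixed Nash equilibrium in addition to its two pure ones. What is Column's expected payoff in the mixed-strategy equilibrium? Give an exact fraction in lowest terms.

9/2

Row mixes with probability p on s1, chosen so Column is indifferent: 6p + 3(1−p) = 4p + 5(1−p) gives p = 1/2.
Column's expected payoff is 6·1/2 + 3·1/2 = 9/2.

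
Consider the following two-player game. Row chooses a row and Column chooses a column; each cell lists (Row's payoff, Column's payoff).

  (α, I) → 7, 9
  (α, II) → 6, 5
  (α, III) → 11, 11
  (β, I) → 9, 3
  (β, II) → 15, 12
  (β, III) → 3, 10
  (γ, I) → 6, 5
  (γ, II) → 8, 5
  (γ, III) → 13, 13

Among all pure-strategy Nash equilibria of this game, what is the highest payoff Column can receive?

13

(β, II) is a pure NE (Row: 15 ≥ 8; Column: 12 ≥ 10). Column gets 12.
(γ, III) is a pure NE (Row: 13 ≥ 11; Column: 13 ≥ 5). Column gets 13.
Every other cell has a profitable deviation for at least one player. Highest of {12, 13} is 13.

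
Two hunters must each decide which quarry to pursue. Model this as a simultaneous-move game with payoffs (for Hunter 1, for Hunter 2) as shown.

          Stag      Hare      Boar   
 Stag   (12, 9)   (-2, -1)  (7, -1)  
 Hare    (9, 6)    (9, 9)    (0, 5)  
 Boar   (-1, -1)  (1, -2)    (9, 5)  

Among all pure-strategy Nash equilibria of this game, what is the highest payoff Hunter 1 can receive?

12

Both Stag is a pure NE (Hunter 1: 12 ≥ 9; Hunter 2: 9 ≥ -1). Hunter 1 gets 12.
Both Hare is a pure NE (Hunter 1: 9 ≥ 1; Hunter 2: 9 ≥ 6). Hunter 1 gets 9.
Both Boar is a pure NE (Hunter 1: 9 ≥ 7; Hunter 2: 5 ≥ -1). Hunter 1 gets 9.
Every other cell has a profitable deviation for at least one player. Highest of {12, 9, 9} is 12.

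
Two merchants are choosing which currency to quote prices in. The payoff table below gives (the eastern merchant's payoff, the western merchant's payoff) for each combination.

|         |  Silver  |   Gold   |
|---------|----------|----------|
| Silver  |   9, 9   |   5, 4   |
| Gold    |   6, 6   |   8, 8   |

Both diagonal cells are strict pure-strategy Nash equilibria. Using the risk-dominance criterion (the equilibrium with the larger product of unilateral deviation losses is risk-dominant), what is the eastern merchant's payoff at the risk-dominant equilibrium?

At both Silver: the eastern merchant loses 9 − 6 = 3 by deviating; the western merchant loses 9 − 4 = 5. Product = 3·5 = 15.
At both Gold: the eastern merchant loses 8 − 5 = 3 by deviating; the western merchant loses 8 − 6 = 2. Product = 3·2 = 6.
15 > 6, so both Silver is risk-dominant. The eastern merchant's payoff there is 9.

9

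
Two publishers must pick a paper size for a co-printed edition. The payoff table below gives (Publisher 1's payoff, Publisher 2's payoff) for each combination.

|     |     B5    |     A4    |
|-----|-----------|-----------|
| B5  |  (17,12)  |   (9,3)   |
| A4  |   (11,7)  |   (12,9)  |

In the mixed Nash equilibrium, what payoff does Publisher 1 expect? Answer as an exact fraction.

35/3

Publisher 2 mixes with probability q on B5, chosen so Publisher 1 is indifferent: 17q + 9(1−q) = 11q + 12(1−q) gives q = 1/3.
Publisher 1's expected payoff (from either row, since indifferent) is 17·1/3 + 9·2/3 = 35/3.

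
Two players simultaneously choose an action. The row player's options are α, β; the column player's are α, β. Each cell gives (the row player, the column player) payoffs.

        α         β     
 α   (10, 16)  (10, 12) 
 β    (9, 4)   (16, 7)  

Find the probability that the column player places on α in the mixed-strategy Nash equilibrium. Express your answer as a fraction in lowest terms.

The column player's mix q on α must make the row player indifferent between α and β.
The row player's payoff from α: 10q + 10(1−q). From β: 9q + 16(1−q).
Set equal: 1q = 6(1−q) → q = 6/7.

6/7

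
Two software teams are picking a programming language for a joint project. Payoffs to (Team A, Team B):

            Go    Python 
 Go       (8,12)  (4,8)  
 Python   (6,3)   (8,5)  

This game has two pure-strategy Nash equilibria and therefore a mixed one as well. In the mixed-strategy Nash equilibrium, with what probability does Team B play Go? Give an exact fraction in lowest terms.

Team B's mix q on Go must make Team A indifferent between Go and Python.
Team A's payoff from Go: 8q + 4(1−q). From Python: 6q + 8(1−q).
Set equal: 2q = 4(1−q) → q = 4/6 = 2/3.

2/3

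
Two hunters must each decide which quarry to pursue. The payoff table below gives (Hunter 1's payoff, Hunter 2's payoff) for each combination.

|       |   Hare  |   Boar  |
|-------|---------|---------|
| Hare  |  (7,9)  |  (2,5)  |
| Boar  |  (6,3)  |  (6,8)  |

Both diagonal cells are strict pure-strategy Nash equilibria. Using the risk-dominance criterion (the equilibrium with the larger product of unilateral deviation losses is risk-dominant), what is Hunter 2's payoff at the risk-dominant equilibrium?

At both Hare: Hunter 1 loses 7 − 6 = 1 by deviating; Hunter 2 loses 9 − 5 = 4. Product = 1·4 = 4.
At both Boar: Hunter 1 loses 6 − 2 = 4 by deviating; Hunter 2 loses 8 − 3 = 5. Product = 4·5 = 20.
20 > 4, so both Boar is risk-dominant. Hunter 2's payoff there is 8.

8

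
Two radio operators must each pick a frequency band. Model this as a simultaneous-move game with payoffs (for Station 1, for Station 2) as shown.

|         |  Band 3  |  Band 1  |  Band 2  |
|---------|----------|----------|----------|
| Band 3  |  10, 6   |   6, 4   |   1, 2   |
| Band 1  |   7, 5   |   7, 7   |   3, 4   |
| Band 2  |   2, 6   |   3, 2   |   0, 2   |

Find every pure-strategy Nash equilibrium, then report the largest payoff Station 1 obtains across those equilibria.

Both Band 3 is a pure NE (Station 1: 10 ≥ 7; Station 2: 6 ≥ 4). Station 1 gets 10.
Both Band 1 is a pure NE (Station 1: 7 ≥ 6; Station 2: 7 ≥ 5). Station 1 gets 7.
Every other cell has a profitable deviation for at least one player. Highest of {10, 7} is 10.

10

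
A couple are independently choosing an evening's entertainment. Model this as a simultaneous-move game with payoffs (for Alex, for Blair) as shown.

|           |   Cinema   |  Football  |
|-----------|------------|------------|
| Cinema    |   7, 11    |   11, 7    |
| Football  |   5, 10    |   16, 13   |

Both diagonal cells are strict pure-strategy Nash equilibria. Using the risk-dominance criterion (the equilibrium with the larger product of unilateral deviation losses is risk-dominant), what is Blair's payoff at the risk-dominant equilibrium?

At both Cinema: Alex loses 7 − 5 = 2 by deviating; Blair loses 11 − 7 = 4. Product = 2·4 = 8.
At both Football: Alex loses 16 − 11 = 5 by deviating; Blair loses 13 − 10 = 3. Product = 5·3 = 15.
15 > 8, so both Football is risk-dominant. Blair's payoff there is 13.

13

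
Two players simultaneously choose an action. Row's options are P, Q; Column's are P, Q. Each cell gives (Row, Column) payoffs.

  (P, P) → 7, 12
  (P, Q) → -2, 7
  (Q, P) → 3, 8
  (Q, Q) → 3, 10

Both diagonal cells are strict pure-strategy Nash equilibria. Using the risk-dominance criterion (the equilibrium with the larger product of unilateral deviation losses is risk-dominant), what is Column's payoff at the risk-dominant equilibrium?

At both P: Row loses 7 − 3 = 4 by deviating; Column loses 12 − 7 = 5. Product = 4·5 = 20.
At both Q: Row loses 3 − (-2) = 5 by deviating; Column loses 10 − 8 = 2. Product = 5·2 = 10.
20 > 10, so both P is risk-dominant. Column's payoff there is 12.

12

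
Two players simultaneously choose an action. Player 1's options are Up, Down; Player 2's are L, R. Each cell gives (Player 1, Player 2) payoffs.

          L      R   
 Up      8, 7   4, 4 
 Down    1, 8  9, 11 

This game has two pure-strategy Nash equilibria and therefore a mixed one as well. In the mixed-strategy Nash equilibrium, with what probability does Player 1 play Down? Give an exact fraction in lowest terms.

1/2

Player 1's mix p on Up must make Player 2 indifferent between L and R.
Player 2's payoff from L: 7p + 8(1−p). From R: 4p + 11(1−p).
Set equal: 3p = 3(1−p) → p = 3/6 = 1/2.
Probability on Down is 1 − 1/2 = 1/2.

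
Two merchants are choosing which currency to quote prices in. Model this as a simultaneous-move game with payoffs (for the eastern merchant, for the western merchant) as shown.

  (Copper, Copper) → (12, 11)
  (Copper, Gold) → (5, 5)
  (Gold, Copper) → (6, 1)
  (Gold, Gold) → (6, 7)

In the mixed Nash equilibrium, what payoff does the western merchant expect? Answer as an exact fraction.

6

The eastern merchant mixes with probability p on Copper, chosen so the western merchant is indifferent: 11p + 1(1−p) = 5p + 7(1−p) gives p = 1/2.
The western merchant's expected payoff is 11·1/2 + 1·1/2 = 6.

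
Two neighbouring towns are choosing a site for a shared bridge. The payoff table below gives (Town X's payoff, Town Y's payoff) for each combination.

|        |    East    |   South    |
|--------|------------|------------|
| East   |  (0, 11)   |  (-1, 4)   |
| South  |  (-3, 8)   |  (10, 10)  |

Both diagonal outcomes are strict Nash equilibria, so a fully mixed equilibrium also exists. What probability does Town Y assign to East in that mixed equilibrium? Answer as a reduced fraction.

Town Y's mix q on East must make Town X indifferent between East and South.
Town X's payoff from East: 0q + (-1)(1−q). From South: (-3)q + 10(1−q).
Set equal: 3q = 11(1−q) → q = 11/14.

11/14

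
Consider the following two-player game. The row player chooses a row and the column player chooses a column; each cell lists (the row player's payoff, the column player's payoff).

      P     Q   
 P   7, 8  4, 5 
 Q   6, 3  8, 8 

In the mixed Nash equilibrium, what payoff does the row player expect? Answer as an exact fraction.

32/5

The column player mixes with probability q on P, chosen so the row player is indifferent: 7q + 4(1−q) = 6q + 8(1−q) gives q = 4/5.
The row player's expected payoff (from either row, since indifferent) is 7·4/5 + 4·1/5 = 32/5.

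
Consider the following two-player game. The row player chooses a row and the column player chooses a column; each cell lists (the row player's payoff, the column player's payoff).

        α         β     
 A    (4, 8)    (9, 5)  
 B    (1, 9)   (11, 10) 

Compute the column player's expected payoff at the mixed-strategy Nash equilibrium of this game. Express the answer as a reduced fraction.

The row player mixes with probability p on A, chosen so the column player is indifferent: 8p + 9(1−p) = 5p + 10(1−p) gives p = 1/4.
The column player's expected payoff is 8·1/4 + 9·3/4 = 35/4.

35/4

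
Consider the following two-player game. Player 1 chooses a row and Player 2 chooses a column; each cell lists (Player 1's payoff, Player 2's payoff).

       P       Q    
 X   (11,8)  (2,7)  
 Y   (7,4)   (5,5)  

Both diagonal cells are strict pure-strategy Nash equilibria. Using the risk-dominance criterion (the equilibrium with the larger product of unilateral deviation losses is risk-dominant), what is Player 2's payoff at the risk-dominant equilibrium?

At (X, P): Player 1 loses 11 − 7 = 4 by deviating; Player 2 loses 8 − 7 = 1. Product = 4·1 = 4.
At (Y, Q): Player 1 loses 5 − 2 = 3 by deviating; Player 2 loses 5 − 4 = 1. Product = 3·1 = 3.
4 > 3, so (X, P) is risk-dominant. Player 2's payoff there is 8.

8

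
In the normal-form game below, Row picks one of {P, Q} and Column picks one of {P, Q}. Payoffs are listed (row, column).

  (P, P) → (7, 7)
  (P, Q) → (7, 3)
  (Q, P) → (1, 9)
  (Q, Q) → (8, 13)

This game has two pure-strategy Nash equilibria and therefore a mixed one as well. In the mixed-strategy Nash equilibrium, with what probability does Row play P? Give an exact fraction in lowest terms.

Row's mix p on P must make Column indifferent between P and Q.
Column's payoff from P: 7p + 9(1−p). From Q: 3p + 13(1−p).
Set equal: 4p = 4(1−p) → p = 4/8 = 1/2.

1/2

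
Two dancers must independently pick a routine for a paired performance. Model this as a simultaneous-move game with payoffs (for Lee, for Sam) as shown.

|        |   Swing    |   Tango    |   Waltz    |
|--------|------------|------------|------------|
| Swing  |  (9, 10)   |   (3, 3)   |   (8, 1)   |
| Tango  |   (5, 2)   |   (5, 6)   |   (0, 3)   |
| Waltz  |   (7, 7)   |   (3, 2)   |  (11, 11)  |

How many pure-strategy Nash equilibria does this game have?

Both Swing: Lee gets 9 (best alternative 7); Sam gets 10 (best alternative 3). Neither deviates — NE.
Both Tango: Lee gets 5 (best alternative 3); Sam gets 6 (best alternative 3). Neither deviates — NE.
Both Waltz: Lee gets 11 (best alternative 8); Sam gets 11 (best alternative 7). Neither deviates — NE.
(Tango, Waltz) is not a NE: Lee would switch to Waltz (11 > 0).
No other cell survives both best-response checks, so there are 3 pure NE.

3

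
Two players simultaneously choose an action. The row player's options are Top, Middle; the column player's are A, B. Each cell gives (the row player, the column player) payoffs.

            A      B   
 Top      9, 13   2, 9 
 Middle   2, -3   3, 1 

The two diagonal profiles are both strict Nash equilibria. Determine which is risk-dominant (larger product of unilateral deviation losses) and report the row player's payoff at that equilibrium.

At (Top, A): the row player loses 9 − 2 = 7 by deviating; the column player loses 13 − 9 = 4. Product = 7·4 = 28.
At (Middle, B): the row player loses 3 − 2 = 1 by deviating; the column player loses 1 − (-3) = 4. Product = 1·4 = 4.
28 > 4, so (Top, A) is risk-dominant. The row player's payoff there is 9.

9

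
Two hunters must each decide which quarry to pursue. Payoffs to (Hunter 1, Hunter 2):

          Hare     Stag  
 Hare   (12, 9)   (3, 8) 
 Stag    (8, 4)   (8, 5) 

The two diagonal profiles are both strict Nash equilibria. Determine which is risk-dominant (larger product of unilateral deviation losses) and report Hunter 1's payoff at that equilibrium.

At both Hare: Hunter 1 loses 12 − 8 = 4 by deviating; Hunter 2 loses 9 − 8 = 1. Product = 4·1 = 4.
At both Stag: Hunter 1 loses 8 − 3 = 5 by deviating; Hunter 2 loses 5 − 4 = 1. Product = 5·1 = 5.
5 > 4, so both Stag is risk-dominant. Hunter 1's payoff there is 8.

8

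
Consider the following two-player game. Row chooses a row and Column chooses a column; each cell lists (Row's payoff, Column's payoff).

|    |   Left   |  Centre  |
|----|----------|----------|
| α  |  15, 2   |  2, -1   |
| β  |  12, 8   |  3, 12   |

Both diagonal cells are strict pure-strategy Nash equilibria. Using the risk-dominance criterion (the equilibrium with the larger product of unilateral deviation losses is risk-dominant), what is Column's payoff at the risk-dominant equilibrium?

At (α, Left): Row loses 15 − 12 = 3 by deviating; Column loses 2 − (-1) = 3. Product = 3·3 = 9.
At (β, Centre): Row loses 3 − 2 = 1 by deviating; Column loses 12 − 8 = 4. Product = 1·4 = 4.
9 > 4, so (α, Left) is risk-dominant. Column's payoff there is 2.

2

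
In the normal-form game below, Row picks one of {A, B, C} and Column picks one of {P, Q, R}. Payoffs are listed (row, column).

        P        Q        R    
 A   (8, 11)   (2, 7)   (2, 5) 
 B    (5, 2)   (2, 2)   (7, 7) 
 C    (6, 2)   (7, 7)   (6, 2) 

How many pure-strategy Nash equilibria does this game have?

(A, P): Row gets 8 (best alternative 6); Column gets 11 (best alternative 7). Neither deviates — NE.
(B, R): Row gets 7 (best alternative 6); Column gets 7 (best alternative 2). Neither deviates — NE.
(C, Q): Row gets 7 (best alternative 2); Column gets 7 (best alternative 2). Neither deviates — NE.
(C, R) is not a NE: Row would switch to B (7 > 6).
No other cell survives both best-response checks, so there are 3 pure NE.

3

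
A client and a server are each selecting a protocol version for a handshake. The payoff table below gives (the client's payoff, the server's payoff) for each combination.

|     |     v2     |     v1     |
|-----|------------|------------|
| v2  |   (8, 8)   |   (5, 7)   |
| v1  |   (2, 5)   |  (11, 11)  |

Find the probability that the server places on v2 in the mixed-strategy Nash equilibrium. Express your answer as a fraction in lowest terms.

The server's mix q on v2 must make the client indifferent between v2 and v1.
The client's payoff from v2: 8q + 5(1−q). From v1: 2q + 11(1−q).
Set equal: 6q = 6(1−q) → q = 6/12 = 1/2.

1/2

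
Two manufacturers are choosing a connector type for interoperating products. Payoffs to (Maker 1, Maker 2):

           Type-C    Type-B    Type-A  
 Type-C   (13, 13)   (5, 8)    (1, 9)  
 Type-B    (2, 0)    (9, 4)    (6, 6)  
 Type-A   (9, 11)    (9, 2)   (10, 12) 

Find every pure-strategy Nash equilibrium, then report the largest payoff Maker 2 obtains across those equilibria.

Both Type-C is a pure NE (Maker 1: 13 ≥ 9; Maker 2: 13 ≥ 9). Maker 2 gets 13.
Both Type-A is a pure NE (Maker 1: 10 ≥ 6; Maker 2: 12 ≥ 11). Maker 2 gets 12.
Every other cell has a profitable deviation for at least one player. Highest of {13, 12} is 13.

13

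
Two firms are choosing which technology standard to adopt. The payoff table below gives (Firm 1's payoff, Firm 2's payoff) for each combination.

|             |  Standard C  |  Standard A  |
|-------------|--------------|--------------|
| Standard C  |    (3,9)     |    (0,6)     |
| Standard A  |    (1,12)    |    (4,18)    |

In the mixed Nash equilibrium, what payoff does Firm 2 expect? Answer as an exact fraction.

10

Firm 1 mixes with probability p on Standard C, chosen so Firm 2 is indifferent: 9p + 12(1−p) = 6p + 18(1−p) gives p = 2/3.
Firm 2's expected payoff is 9·2/3 + 12·1/3 = 10.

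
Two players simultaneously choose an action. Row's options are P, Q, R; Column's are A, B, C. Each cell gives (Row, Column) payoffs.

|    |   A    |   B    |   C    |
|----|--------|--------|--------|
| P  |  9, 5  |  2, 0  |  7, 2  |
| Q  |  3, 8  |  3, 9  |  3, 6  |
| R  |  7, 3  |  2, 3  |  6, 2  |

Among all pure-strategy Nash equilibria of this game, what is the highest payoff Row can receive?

9

(P, A) is a pure NE (Row: 9 ≥ 7; Column: 5 ≥ 2). Row gets 9.
(Q, B) is a pure NE (Row: 3 ≥ 2; Column: 9 ≥ 8). Row gets 3.
Every other cell has a profitable deviation for at least one player. Highest of {9, 3} is 9.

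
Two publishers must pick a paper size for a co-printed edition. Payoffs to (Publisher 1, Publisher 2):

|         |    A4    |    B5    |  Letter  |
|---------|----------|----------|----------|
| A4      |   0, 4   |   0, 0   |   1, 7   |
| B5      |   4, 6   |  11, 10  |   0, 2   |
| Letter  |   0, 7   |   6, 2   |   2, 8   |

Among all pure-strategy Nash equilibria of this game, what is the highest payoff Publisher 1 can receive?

Both B5 is a pure NE (Publisher 1: 11 ≥ 6; Publisher 2: 10 ≥ 6). Publisher 1 gets 11.
Both Letter is a pure NE (Publisher 1: 2 ≥ 1; Publisher 2: 8 ≥ 7). Publisher 1 gets 2.
Every other cell has a profitable deviation for at least one player. Highest of {11, 2} is 11.

11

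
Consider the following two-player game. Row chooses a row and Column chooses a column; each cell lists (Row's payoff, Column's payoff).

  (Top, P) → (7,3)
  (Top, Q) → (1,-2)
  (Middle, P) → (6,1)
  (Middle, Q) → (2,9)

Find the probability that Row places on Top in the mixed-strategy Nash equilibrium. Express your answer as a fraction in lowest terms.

Row's mix p on Top must make Column indifferent between P and Q.
Column's payoff from P: 3p + 1(1−p). From Q: (-2)p + 9(1−p).
Set equal: 5p = 8(1−p) → p = 8/13.

8/13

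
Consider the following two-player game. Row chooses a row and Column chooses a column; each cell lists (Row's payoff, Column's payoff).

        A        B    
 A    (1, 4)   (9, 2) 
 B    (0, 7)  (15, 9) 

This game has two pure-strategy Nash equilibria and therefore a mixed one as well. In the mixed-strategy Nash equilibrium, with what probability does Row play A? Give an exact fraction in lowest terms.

Row's mix p on A must make Column indifferent between A and B.
Column's payoff from A: 4p + 7(1−p). From B: 2p + 9(1−p).
Set equal: 2p = 2(1−p) → p = 2/4 = 1/2.

1/2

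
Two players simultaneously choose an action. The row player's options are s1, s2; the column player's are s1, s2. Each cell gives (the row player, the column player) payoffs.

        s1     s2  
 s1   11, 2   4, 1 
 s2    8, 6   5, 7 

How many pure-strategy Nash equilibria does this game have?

2

Both s1: the row player gets 11 (best alternative 8); the column player gets 2 (best alternative 1). Neither deviates — NE.
Both s2: the row player gets 5 (best alternative 4); the column player gets 7 (best alternative 6). Neither deviates — NE.
(s2, s1) is not a NE: the row player would switch to s1 (11 > 8).
No other cell survives both best-response checks, so there are 2 pure NE.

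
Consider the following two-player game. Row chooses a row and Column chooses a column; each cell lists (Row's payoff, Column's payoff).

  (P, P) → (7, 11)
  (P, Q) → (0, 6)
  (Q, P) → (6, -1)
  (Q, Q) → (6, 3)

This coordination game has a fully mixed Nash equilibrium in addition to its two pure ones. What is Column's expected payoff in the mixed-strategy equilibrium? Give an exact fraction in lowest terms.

13/3

Row mixes with probability p on P, chosen so Column is indifferent: 11p + (-1)(1−p) = 6p + 3(1−p) gives p = 4/9.
Column's expected payoff is 11·4/9 + (-1)·5/9 = 13/3.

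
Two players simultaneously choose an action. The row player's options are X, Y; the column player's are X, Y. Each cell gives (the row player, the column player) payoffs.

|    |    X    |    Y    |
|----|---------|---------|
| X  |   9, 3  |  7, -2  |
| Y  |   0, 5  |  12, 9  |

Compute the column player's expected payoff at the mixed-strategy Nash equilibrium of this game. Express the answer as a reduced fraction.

37/9

The row player mixes with probability p on X, chosen so the column player is indifferent: 3p + 5(1−p) = (-2)p + 9(1−p) gives p = 4/9.
The column player's expected payoff is 3·4/9 + 5·5/9 = 37/9.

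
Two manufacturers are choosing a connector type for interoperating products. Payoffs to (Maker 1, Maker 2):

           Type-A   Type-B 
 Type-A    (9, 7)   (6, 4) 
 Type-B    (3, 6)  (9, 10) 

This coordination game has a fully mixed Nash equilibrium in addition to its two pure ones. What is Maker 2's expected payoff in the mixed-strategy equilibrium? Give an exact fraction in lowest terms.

Maker 1 mixes with probability p on Type-A, chosen so Maker 2 is indifferent: 7p + 6(1−p) = 4p + 10(1−p) gives p = 4/7.
Maker 2's expected payoff is 7·4/7 + 6·3/7 = 46/7.

46/7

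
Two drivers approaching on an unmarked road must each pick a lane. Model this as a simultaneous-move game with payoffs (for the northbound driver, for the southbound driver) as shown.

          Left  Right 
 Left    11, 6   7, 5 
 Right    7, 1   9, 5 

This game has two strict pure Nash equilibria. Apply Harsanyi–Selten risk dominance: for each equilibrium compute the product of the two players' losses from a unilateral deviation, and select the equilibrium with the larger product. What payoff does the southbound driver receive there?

5

At both Left: the northbound driver loses 11 − 7 = 4 by deviating; the southbound driver loses 6 − 5 = 1. Product = 4·1 = 4.
At both Right: the northbound driver loses 9 − 7 = 2 by deviating; the southbound driver loses 5 − 1 = 4. Product = 2·4 = 8.
8 > 4, so both Right is risk-dominant. The southbound driver's payoff there is 5.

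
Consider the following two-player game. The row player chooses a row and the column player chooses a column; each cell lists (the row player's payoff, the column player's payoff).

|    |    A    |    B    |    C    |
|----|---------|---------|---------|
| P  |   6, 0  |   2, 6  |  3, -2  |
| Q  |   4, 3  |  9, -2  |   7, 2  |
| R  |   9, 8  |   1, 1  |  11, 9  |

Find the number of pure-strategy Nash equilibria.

1

(R, C): the row player gets 11 (best alternative 7); the column player gets 9 (best alternative 8). Neither deviates — NE.
(P, A) is not a NE: the row player would switch to R (9 > 6).
No other cell survives both best-response checks, so there is 1 pure NE.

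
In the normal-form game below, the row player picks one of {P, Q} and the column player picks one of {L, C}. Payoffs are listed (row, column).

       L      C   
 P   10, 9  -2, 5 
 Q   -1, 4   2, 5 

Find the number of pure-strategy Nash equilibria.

2

(P, L): the row player gets 10 (best alternative -1); the column player gets 9 (best alternative 5). Neither deviates — NE.
(Q, C): the row player gets 2 (best alternative -2); the column player gets 5 (best alternative 4). Neither deviates — NE.
(P, C) is not a NE: the row player would switch to Q (2 > -2).
No other cell survives both best-response checks, so there are 2 pure NE.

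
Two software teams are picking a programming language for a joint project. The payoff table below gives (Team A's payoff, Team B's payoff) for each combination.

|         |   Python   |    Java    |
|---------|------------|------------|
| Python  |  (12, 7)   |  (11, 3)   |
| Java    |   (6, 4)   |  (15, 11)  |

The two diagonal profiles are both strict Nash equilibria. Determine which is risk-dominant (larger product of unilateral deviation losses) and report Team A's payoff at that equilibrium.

At both Python: Team A loses 12 − 6 = 6 by deviating; Team B loses 7 − 3 = 4. Product = 6·4 = 24.
At both Java: Team A loses 15 − 11 = 4 by deviating; Team B loses 11 − 4 = 7. Product = 4·7 = 28.
28 > 24, so both Java is risk-dominant. Team A's payoff there is 15.

15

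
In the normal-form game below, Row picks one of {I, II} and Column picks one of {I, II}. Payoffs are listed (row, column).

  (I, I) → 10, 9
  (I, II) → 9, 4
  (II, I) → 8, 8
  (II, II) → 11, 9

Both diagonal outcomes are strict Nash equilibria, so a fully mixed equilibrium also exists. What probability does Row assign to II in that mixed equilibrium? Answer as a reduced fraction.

5/6

Row's mix p on I must make Column indifferent between I and II.
Column's payoff from I: 9p + 8(1−p). From II: 4p + 9(1−p).
Set equal: 5p = 1(1−p) → p = 1/6.
Probability on II is 1 − 1/6 = 5/6.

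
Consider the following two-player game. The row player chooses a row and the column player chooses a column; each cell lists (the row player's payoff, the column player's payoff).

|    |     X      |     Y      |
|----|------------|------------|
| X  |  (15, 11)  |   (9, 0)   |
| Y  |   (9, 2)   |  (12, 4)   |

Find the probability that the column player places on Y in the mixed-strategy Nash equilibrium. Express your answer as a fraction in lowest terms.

The column player's mix q on X must make the row player indifferent between X and Y.
The row player's payoff from X: 15q + 9(1−q). From Y: 9q + 12(1−q).
Set equal: 6q = 3(1−q) → q = 3/9 = 1/3.
Probability on Y is 1 − 1/3 = 2/3.

2/3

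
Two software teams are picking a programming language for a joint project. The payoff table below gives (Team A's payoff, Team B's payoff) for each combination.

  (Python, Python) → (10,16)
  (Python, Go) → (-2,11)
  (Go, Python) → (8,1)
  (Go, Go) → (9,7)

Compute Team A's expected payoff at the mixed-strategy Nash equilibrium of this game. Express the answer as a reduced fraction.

Team B mixes with probability q on Python, chosen so Team A is indifferent: 10q + (-2)(1−q) = 8q + 9(1−q) gives q = 11/13.
Team A's expected payoff (from either row, since indifferent) is 10·11/13 + (-2)·2/13 = 106/13.

106/13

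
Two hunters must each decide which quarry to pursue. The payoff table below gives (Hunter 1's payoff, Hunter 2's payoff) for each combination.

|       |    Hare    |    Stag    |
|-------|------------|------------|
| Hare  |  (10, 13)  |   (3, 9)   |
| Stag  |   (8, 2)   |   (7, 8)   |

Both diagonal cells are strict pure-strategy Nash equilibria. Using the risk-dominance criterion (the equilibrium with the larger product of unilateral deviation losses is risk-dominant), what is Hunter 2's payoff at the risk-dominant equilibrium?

At both Hare: Hunter 1 loses 10 − 8 = 2 by deviating; Hunter 2 loses 13 − 9 = 4. Product = 2·4 = 8.
At both Stag: Hunter 1 loses 7 − 3 = 4 by deviating; Hunter 2 loses 8 − 2 = 6. Product = 4·6 = 24.
24 > 8, so both Stag is risk-dominant. Hunter 2's payoff there is 8.

8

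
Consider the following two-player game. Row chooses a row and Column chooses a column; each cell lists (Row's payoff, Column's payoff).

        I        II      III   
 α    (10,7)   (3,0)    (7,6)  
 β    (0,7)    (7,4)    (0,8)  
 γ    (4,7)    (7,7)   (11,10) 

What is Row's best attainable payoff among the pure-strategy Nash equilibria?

(α, I) is a pure NE (Row: 10 ≥ 4; Column: 7 ≥ 6). Row gets 10.
(γ, III) is a pure NE (Row: 11 ≥ 7; Column: 10 ≥ 7). Row gets 11.
Every other cell has a profitable deviation for at least one player. Highest of {10, 11} is 11.

11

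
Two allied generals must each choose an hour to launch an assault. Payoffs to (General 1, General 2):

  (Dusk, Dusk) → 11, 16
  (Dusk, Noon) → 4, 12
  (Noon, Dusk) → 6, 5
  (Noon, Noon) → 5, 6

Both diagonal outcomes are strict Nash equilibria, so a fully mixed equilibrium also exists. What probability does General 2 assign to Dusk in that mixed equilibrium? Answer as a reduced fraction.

1/6

General 2's mix q on Dusk must make General 1 indifferent between Dusk and Noon.
General 1's payoff from Dusk: 11q + 4(1−q). From Noon: 6q + 5(1−q).
Set equal: 5q = 1(1−q) → q = 1/6.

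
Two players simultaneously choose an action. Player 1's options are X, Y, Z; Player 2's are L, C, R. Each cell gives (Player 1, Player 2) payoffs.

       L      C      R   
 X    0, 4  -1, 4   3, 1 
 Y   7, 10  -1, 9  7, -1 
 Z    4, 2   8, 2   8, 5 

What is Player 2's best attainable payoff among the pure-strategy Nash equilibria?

10

(Y, L) is a pure NE (Player 1: 7 ≥ 4; Player 2: 10 ≥ 9). Player 2 gets 10.
(Z, R) is a pure NE (Player 1: 8 ≥ 7; Player 2: 5 ≥ 2). Player 2 gets 5.
Every other cell has a profitable deviation for at least one player. Highest of {10, 5} is 10.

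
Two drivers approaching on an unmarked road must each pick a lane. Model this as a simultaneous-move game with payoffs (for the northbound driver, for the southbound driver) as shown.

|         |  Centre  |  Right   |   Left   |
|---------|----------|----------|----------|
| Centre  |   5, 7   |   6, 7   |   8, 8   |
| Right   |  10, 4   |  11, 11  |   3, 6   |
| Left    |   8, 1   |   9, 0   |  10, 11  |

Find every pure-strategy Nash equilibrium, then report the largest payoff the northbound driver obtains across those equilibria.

11

Both Right is a pure NE (the northbound driver: 11 ≥ 9; the southbound driver: 11 ≥ 6). The northbound driver gets 11.
Both Left is a pure NE (the northbound driver: 10 ≥ 8; the southbound driver: 11 ≥ 1). The northbound driver gets 10.
Every other cell has a profitable deviation for at least one player. Highest of {11, 10} is 11.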